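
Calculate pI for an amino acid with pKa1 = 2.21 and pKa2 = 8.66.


pI = (pKa1 + pKa2) / 2
pI = (2.21 + 8.66) / 2
pI = 5.435

5.435


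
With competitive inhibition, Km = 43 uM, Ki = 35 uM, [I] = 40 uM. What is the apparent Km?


Km_app = Km * (1 + [I]/Ki)
Km_app = 43 * (1 + 40/35)
Km_app = 92.1429 uM

92.1429 uM


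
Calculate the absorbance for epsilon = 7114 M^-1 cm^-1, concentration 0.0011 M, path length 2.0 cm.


A = epsilon * c * l
A = 7114 * 0.0011 * 2.0
A = 15.6508

15.6508


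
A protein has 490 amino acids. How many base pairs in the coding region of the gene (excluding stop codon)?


Each amino acid = 1 codon = 3 bp
bp = 490 * 3 = 1470 bp

1470 bp


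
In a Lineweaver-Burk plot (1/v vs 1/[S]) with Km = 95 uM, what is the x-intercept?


x-intercept = -1/Km
= -1/95
= -0.0105 1/uM

-0.0105 1/uM


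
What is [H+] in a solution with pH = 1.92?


[H+] = 10^(-pH)
[H+] = 10^(-1.92)
[H+] = 0.012 M

0.012 M


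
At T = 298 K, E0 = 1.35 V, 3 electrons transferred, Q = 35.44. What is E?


E = E0 - (RT/nF) * ln(Q)
E = 1.35 - (8.314 * 298 / (3 * 96485)) * ln(35.44)
E = 1.3195 V

1.3195 V


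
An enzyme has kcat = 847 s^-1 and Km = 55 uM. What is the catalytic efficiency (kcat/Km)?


Catalytic efficiency = kcat / Km
= 847 / 55
= 15.4 uM^-1*s^-1

15.4 uM^-1*s^-1


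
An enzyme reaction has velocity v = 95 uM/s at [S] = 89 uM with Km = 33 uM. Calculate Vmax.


Vmax = v * (Km + [S]) / [S]
Vmax = 95 * (33 + 89) / 89
Vmax = 130.2247 uM/s

130.2247 uM/s


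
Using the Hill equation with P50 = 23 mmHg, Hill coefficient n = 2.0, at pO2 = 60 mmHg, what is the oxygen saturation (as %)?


Y = pO2^n / (P50^n + pO2^n)
Y = 60^2.0 / (23^2.0 + 60^2.0)
Y = 87.19%

87.19%


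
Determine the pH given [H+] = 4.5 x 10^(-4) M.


pH = -log10([H+])
pH = -log10(4.5 x 10^(-4))
pH = 3.3468

3.3468


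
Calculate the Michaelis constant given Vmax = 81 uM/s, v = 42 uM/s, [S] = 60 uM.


Km = [S] * (Vmax - v) / v
Km = 60 * (81 - 42) / 42
Km = 55.7143 uM

55.7143 uM


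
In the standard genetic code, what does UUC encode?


Standard genetic code lookup.
Codon UUC -> Phe

Phe


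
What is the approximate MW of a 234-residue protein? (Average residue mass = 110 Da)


MW = n_residues * 110 Da
MW = 234 * 110
MW = 25740 Da

25740 Da


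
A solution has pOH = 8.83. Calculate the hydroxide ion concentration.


[OH-] = 10^(-pOH)
[OH-] = 10^(-8.83)
[OH-] = 1.479e-09 M

1.479e-09 M


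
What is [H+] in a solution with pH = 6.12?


[H+] = 10^(-pH)
[H+] = 10^(-6.12)
[H+] = 7.586e-07 M

7.586e-07 M


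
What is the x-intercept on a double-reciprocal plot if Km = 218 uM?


x-intercept = -1/Km
= -1/218
= -0.0046 1/uM

-0.0046 1/uM


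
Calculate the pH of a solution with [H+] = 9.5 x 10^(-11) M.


pH = -log10([H+])
pH = -log10(9.5 x 10^(-11))
pH = 10.0223

10.0223


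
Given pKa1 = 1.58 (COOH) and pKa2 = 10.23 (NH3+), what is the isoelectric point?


pI = (pKa1 + pKa2) / 2
pI = (1.58 + 10.23) / 2
pI = 5.905

5.905


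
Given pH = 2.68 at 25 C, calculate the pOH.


pOH = 14 - pH
pOH = 14 - 2.68
pOH = 11.32

11.32


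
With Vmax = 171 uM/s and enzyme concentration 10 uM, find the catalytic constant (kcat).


kcat = Vmax / [E]t
kcat = 171 / 10
kcat = 17.1 s^-1

17.1 s^-1


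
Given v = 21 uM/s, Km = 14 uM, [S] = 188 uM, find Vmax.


Vmax = v * (Km + [S]) / [S]
Vmax = 21 * (14 + 188) / 188
Vmax = 22.5638 uM/s

22.5638 uM/s


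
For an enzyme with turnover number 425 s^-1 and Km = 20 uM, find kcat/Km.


Catalytic efficiency = kcat / Km
= 425 / 20
= 21.25 uM^-1*s^-1

21.25 uM^-1*s^-1


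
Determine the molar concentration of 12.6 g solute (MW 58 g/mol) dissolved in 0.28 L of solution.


C = (mass / MW) / volume
C = (12.6 / 58) / 0.28
C = 0.7759 M

0.7759 M


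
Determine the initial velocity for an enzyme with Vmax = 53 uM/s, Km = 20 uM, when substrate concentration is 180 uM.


v = Vmax * [S] / (Km + [S])
v = 53 * 180 / (20 + 180)
v = 47.7 uM/s

47.7 uM/s


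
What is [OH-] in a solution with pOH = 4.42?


[OH-] = 10^(-pOH)
[OH-] = 10^(-4.42)
[OH-] = 3.802e-05 M

3.802e-05 M


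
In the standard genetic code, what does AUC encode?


Standard genetic code lookup.
Codon AUC -> Ile

Ile


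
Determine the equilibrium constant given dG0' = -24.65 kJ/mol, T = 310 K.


Keq = exp(-dG0 * 1000 / (R * T))
Keq = exp(-(-24.65) * 1000 / (8.314 * 310))
Keq = 14244.473

14244.473


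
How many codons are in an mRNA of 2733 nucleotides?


codons = nucleotides / 3
codons = 2733 / 3 = 911

911


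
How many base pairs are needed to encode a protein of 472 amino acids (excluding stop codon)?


Each amino acid = 1 codon = 3 bp
bp = 472 * 3 = 1416 bp

1416 bp


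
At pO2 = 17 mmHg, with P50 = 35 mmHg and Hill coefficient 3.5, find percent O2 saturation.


Y = pO2^n / (P50^n + pO2^n)
Y = 17^3.5 / (35^3.5 + 17^3.5)
Y = 7.4%

7.4%


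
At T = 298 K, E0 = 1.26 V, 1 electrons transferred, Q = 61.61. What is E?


E = E0 - (RT/nF) * ln(Q)
E = 1.26 - (8.314 * 298 / (1 * 96485)) * ln(61.61)
E = 1.1542 V

1.1542 V


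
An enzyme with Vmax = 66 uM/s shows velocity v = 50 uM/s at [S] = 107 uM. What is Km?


Km = [S] * (Vmax - v) / v
Km = 107 * (66 - 50) / 50
Km = 34.24 uM

34.24 uM


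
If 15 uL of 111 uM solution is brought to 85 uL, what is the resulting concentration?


C2 = C1 * V1 / V2
C2 = 111 * 15 / 85
C2 = 19.5882 uM

19.5882 uM


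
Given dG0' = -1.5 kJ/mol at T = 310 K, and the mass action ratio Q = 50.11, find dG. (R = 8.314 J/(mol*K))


dG = dG0' + RT * ln(Q) / 1000
dG = -1.5 + 8.314 * 310 * ln(50.11) / 1000
dG = 8.5883 kJ/mol

8.5883 kJ/mol


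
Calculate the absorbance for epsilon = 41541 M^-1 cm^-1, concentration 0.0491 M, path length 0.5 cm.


A = epsilon * c * l
A = 41541 * 0.0491 * 0.5
A = 1019.8315

1019.8315


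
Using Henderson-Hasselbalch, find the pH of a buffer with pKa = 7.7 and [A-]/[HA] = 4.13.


pH = pKa + log10([A-]/[HA])
pH = 7.7 + log10(4.13)
pH = 8.316

8.316


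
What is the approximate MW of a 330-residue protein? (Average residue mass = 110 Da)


MW = n_residues * 110 Da
MW = 330 * 110
MW = 36300 Da

36300 Da


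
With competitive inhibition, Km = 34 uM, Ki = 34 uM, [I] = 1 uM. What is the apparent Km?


Km_app = Km * (1 + [I]/Ki)
Km_app = 34 * (1 + 1/34)
Km_app = 35.0 uM

35.0 uM


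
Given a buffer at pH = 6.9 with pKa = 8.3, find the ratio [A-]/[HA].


[A-]/[HA] = 10^(pH - pKa)
= 10^(6.9 - 8.3)
= 0.0398

0.0398


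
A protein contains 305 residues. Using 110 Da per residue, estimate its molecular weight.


MW = n_residues * 110 Da
MW = 305 * 110
MW = 33550 Da

33550 Da


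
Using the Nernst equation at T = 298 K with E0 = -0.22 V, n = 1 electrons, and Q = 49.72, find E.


E = E0 - (RT/nF) * ln(Q)
E = -0.22 - (8.314 * 298 / (1 * 96485)) * ln(49.72)
E = -0.3203 V

-0.3203 V


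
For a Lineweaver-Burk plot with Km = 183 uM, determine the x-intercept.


x-intercept = -1/Km
= -1/183
= -0.0055 1/uM

-0.0055 1/uM


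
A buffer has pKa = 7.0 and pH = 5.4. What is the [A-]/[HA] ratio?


[A-]/[HA] = 10^(pH - pKa)
= 10^(5.4 - 7.0)
= 0.0251

0.0251


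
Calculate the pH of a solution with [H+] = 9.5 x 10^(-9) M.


pH = -log10([H+])
pH = -log10(9.5 x 10^(-9))
pH = 8.0223

8.0223


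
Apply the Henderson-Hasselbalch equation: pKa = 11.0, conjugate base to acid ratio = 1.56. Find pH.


pH = pKa + log10([A-]/[HA])
pH = 11.0 + log10(1.56)
pH = 11.1931

11.1931


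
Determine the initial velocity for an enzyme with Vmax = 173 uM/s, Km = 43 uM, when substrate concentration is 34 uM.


v = Vmax * [S] / (Km + [S])
v = 173 * 34 / (43 + 34)
v = 76.3896 uM/s

76.3896 uM/s


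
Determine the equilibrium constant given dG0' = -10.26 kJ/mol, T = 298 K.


Keq = exp(-dG0 * 1000 / (R * T))
Keq = exp(-(-10.26) * 1000 / (8.314 * 298))
Keq = 62.8752

62.8752


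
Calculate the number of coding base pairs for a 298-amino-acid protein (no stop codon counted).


Each amino acid = 1 codon = 3 bp
bp = 298 * 3 = 894 bp

894 bp


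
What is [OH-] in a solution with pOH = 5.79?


[OH-] = 10^(-pOH)
[OH-] = 10^(-5.79)
[OH-] = 1.622e-06 M

1.622e-06 M


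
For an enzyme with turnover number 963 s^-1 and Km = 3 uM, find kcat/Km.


Catalytic efficiency = kcat / Km
= 963 / 3
= 321.0 uM^-1*s^-1

321.0 uM^-1*s^-1


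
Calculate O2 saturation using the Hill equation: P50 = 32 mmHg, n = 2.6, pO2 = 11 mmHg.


Y = pO2^n / (P50^n + pO2^n)
Y = 11^2.6 / (32^2.6 + 11^2.6)
Y = 5.86%

5.86%


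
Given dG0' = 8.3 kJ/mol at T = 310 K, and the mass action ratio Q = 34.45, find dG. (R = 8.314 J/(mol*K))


dG = dG0' + RT * ln(Q) / 1000
dG = 8.3 + 8.314 * 310 * ln(34.45) / 1000
dG = 17.4225 kJ/mol

17.4225 kJ/mol


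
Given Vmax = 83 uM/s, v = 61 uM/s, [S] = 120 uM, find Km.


Km = [S] * (Vmax - v) / v
Km = 120 * (83 - 61) / 61
Km = 43.2787 uM

43.2787 uM


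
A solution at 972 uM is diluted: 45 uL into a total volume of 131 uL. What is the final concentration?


C2 = C1 * V1 / V2
C2 = 972 * 45 / 131
C2 = 333.8931 uM

333.8931 uM


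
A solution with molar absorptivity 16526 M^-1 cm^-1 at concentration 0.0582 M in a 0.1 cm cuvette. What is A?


A = epsilon * c * l
A = 16526 * 0.0582 * 0.1
A = 96.1813

96.1813


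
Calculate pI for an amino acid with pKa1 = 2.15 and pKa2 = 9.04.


pI = (pKa1 + pKa2) / 2
pI = (2.15 + 9.04) / 2
pI = 5.595

5.595


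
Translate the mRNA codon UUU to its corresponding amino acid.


Standard genetic code lookup.
Codon UUU -> Phe

Phe


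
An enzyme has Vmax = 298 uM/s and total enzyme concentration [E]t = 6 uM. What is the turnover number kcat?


kcat = Vmax / [E]t
kcat = 298 / 6
kcat = 49.6667 s^-1

49.6667 s^-1


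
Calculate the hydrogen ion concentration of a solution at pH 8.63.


[H+] = 10^(-pH)
[H+] = 10^(-8.63)
[H+] = 2.344e-09 M

2.344e-09 M


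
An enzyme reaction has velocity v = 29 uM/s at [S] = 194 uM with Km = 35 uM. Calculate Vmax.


Vmax = v * (Km + [S]) / [S]
Vmax = 29 * (35 + 194) / 194
Vmax = 34.232 uM/s

34.232 uM/s


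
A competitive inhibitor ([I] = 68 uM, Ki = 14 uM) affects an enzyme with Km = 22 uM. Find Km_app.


Km_app = Km * (1 + [I]/Ki)
Km_app = 22 * (1 + 68/14)
Km_app = 128.8571 uM

128.8571 uM


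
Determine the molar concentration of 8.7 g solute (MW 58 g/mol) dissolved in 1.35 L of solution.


C = (mass / MW) / volume
C = (8.7 / 58) / 1.35
C = 0.1111 M

0.1111 M


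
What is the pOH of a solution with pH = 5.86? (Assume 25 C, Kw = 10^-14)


pOH = 14 - pH
pOH = 14 - 5.86
pOH = 8.14

8.14


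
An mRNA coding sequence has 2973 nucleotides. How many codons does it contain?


codons = nucleotides / 3
codons = 2973 / 3 = 991

991


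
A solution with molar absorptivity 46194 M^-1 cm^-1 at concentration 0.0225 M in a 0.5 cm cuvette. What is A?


A = epsilon * c * l
A = 46194 * 0.0225 * 0.5
A = 519.6825

519.6825


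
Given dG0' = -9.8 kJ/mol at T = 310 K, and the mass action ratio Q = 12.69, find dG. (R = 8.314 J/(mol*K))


dG = dG0' + RT * ln(Q) / 1000
dG = -9.8 + 8.314 * 310 * ln(12.69) / 1000
dG = -3.2515 kJ/mol

-3.2515 kJ/mol


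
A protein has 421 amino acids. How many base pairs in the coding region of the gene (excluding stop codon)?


Each amino acid = 1 codon = 3 bp
bp = 421 * 3 = 1263 bp

1263 bp


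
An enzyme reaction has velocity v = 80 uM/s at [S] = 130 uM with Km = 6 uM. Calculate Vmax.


Vmax = v * (Km + [S]) / [S]
Vmax = 80 * (6 + 130) / 130
Vmax = 83.6923 uM/s

83.6923 uM/s


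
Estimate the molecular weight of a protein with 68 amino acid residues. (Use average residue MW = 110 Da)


MW = n_residues * 110 Da
MW = 68 * 110
MW = 7480 Da

7480 Da


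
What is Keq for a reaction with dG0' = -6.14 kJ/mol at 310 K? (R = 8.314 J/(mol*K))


Keq = exp(-dG0 * 1000 / (R * T))
Keq = exp(-(-6.14) * 1000 / (8.314 * 310))
Keq = 10.8298

10.8298


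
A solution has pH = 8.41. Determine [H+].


[H+] = 10^(-pH)
[H+] = 10^(-8.41)
[H+] = 3.890e-09 M

3.890e-09 M


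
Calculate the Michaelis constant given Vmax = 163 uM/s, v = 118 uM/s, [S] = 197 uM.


Km = [S] * (Vmax - v) / v
Km = 197 * (163 - 118) / 118
Km = 75.1271 uM

75.1271 uM


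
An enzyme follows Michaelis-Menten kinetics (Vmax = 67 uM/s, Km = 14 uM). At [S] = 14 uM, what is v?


v = Vmax * [S] / (Km + [S])
v = 67 * 14 / (14 + 14)
v = 33.5 uM/s

33.5 uM/s


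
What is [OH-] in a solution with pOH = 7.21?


[OH-] = 10^(-pOH)
[OH-] = 10^(-7.21)
[OH-] = 6.166e-08 M

6.166e-08 M


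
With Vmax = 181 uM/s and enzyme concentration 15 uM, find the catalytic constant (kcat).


kcat = Vmax / [E]t
kcat = 181 / 15
kcat = 12.0667 s^-1

12.0667 s^-1


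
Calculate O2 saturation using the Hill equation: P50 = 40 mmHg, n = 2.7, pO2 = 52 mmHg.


Y = pO2^n / (P50^n + pO2^n)
Y = 52^2.7 / (40^2.7 + 52^2.7)
Y = 67.0%

67.0%


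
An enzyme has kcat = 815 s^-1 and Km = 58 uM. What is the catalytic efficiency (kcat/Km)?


Catalytic efficiency = kcat / Km
= 815 / 58
= 14.0517 uM^-1*s^-1

14.0517 uM^-1*s^-1


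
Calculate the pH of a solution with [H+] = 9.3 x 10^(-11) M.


pH = -log10([H+])
pH = -log10(9.3 x 10^(-11))
pH = 10.0315

10.0315


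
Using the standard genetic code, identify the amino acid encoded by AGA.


Standard genetic code lookup.
Codon AGA -> Arg

Arg


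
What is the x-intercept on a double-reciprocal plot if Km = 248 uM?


x-intercept = -1/Km
= -1/248
= -0.004 1/uM

-0.004 1/uM


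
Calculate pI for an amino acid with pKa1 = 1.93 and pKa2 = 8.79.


pI = (pKa1 + pKa2) / 2
pI = (1.93 + 8.79) / 2
pI = 5.36

5.36


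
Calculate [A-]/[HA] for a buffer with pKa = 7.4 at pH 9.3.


[A-]/[HA] = 10^(pH - pKa)
= 10^(9.3 - 7.4)
= 79.4328

79.4328


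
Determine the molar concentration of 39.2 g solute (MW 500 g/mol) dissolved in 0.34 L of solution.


C = (mass / MW) / volume
C = (39.2 / 500) / 0.34
C = 0.2306 M

0.2306 M


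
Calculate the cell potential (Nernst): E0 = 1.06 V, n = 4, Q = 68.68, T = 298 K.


E = E0 - (RT/nF) * ln(Q)
E = 1.06 - (8.314 * 298 / (4 * 96485)) * ln(68.68)
E = 1.0328 V

1.0328 V


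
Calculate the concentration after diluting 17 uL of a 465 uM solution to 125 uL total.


C2 = C1 * V1 / V2
C2 = 465 * 17 / 125
C2 = 63.24 uM

63.24 uM


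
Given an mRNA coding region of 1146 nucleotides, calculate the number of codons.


codons = nucleotides / 3
codons = 1146 / 3 = 382

382


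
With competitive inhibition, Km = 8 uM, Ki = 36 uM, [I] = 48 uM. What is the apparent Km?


Km_app = Km * (1 + [I]/Ki)
Km_app = 8 * (1 + 48/36)
Km_app = 18.6667 uM

18.6667 uM


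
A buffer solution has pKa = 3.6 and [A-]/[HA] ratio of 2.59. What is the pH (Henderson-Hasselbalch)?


pH = pKa + log10([A-]/[HA])
pH = 3.6 + log10(2.59)
pH = 4.0133

4.0133


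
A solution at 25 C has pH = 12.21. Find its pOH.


pOH = 14 - pH
pOH = 14 - 12.21
pOH = 1.79

1.79


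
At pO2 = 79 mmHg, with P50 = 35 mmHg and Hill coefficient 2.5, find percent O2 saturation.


Y = pO2^n / (P50^n + pO2^n)
Y = 79^2.5 / (35^2.5 + 79^2.5)
Y = 88.44%

88.44%


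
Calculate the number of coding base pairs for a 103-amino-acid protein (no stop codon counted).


Each amino acid = 1 codon = 3 bp
bp = 103 * 3 = 309 bp

309 bp


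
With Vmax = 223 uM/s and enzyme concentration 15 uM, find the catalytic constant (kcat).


kcat = Vmax / [E]t
kcat = 223 / 15
kcat = 14.8667 s^-1

14.8667 s^-1


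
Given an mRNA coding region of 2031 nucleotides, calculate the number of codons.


codons = nucleotides / 3
codons = 2031 / 3 = 677

677


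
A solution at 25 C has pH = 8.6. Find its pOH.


pOH = 14 - pH
pOH = 14 - 8.6
pOH = 5.4

5.4


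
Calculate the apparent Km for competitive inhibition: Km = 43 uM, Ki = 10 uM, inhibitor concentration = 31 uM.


Km_app = Km * (1 + [I]/Ki)
Km_app = 43 * (1 + 31/10)
Km_app = 176.3 uM

176.3 uM


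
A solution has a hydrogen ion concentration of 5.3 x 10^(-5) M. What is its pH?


pH = -log10([H+])
pH = -log10(5.3 x 10^(-5))
pH = 4.2757

4.2757


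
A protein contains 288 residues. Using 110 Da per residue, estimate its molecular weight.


MW = n_residues * 110 Da
MW = 288 * 110
MW = 31680 Da

31680 Da


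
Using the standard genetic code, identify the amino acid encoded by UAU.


Standard genetic code lookup.
Codon UAU -> Tyr

Tyr


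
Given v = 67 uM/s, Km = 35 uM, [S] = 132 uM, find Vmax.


Vmax = v * (Km + [S]) / [S]
Vmax = 67 * (35 + 132) / 132
Vmax = 84.7652 uM/s

84.7652 uM/s


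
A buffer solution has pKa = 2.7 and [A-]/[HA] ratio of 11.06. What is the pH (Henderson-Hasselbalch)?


pH = pKa + log10([A-]/[HA])
pH = 2.7 + log10(11.06)
pH = 3.7438

3.7438


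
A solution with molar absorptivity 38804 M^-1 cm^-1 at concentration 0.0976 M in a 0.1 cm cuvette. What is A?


A = epsilon * c * l
A = 38804 * 0.0976 * 0.1
A = 378.727

378.727


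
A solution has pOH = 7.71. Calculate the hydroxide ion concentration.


[OH-] = 10^(-pOH)
[OH-] = 10^(-7.71)
[OH-] = 1.950e-08 M

1.950e-08 M


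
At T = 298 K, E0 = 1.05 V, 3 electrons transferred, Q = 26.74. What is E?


E = E0 - (RT/nF) * ln(Q)
E = 1.05 - (8.314 * 298 / (3 * 96485)) * ln(26.74)
E = 1.0219 V

1.0219 V


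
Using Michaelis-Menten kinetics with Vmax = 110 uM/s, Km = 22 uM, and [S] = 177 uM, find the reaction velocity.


v = Vmax * [S] / (Km + [S])
v = 110 * 177 / (22 + 177)
v = 97.8392 uM/s

97.8392 uM/s


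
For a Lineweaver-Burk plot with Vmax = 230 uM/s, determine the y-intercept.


y-intercept = 1/Vmax
= 1/230
= 0.0043 s/uM

0.0043 s/uM


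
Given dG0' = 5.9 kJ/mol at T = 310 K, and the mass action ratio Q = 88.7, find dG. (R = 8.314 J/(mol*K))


dG = dG0' + RT * ln(Q) / 1000
dG = 5.9 + 8.314 * 310 * ln(88.7) / 1000
dG = 17.46 kJ/mol

17.46 kJ/mol


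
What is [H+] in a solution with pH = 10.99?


[H+] = 10^(-pH)
[H+] = 10^(-10.99)
[H+] = 1.023e-11 M

1.023e-11 M


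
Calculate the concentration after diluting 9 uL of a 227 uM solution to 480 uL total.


C2 = C1 * V1 / V2
C2 = 227 * 9 / 480
C2 = 4.2562 uM

4.2562 uM


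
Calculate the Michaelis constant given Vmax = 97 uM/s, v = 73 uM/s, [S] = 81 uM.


Km = [S] * (Vmax - v) / v
Km = 81 * (97 - 73) / 73
Km = 26.6301 uM

26.6301 uM


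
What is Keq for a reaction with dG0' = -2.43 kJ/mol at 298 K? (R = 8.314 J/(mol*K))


Keq = exp(-dG0 * 1000 / (R * T))
Keq = exp(-(-2.43) * 1000 / (8.314 * 298))
Keq = 2.6666

2.6666


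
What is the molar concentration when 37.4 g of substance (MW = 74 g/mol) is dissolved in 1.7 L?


C = (mass / MW) / volume
C = (37.4 / 74) / 1.7
C = 0.2973 M

0.2973 M


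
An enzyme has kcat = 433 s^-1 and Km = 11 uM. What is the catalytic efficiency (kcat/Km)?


Catalytic efficiency = kcat / Km
= 433 / 11
= 39.3636 uM^-1*s^-1

39.3636 uM^-1*s^-1


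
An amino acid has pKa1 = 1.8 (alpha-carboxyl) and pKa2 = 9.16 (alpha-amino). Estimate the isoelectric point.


pI = (pKa1 + pKa2) / 2
pI = (1.8 + 9.16) / 2
pI = 5.48

5.48


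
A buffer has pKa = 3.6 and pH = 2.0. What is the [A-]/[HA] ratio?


[A-]/[HA] = 10^(pH - pKa)
= 10^(2.0 - 3.6)
= 0.0251

0.0251


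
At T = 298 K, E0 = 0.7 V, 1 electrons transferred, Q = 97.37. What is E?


E = E0 - (RT/nF) * ln(Q)
E = 0.7 - (8.314 * 298 / (1 * 96485)) * ln(97.37)
E = 0.5824 V

0.5824 V


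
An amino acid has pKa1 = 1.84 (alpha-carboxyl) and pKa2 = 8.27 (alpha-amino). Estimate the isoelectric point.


pI = (pKa1 + pKa2) / 2
pI = (1.84 + 8.27) / 2
pI = 5.055

5.055


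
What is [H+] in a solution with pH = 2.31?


[H+] = 10^(-pH)
[H+] = 10^(-2.31)
[H+] = 0.0049 M

0.0049 M


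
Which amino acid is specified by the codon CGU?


Standard genetic code lookup.
Codon CGU -> Arg

Arg


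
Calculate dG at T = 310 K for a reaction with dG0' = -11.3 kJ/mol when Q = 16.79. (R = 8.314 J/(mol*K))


dG = dG0' + RT * ln(Q) / 1000
dG = -11.3 + 8.314 * 310 * ln(16.79) / 1000
dG = -4.0299 kJ/mol

-4.0299 kJ/mol


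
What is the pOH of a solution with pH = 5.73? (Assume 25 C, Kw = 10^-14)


pOH = 14 - pH
pOH = 14 - 5.73
pOH = 8.27

8.27


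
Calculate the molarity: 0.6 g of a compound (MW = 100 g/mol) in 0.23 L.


C = (mass / MW) / volume
C = (0.6 / 100) / 0.23
C = 0.0261 M

0.0261 M


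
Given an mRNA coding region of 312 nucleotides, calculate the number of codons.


codons = nucleotides / 3
codons = 312 / 3 = 104

104


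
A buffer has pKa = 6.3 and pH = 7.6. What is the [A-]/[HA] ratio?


[A-]/[HA] = 10^(pH - pKa)
= 10^(7.6 - 6.3)
= 19.9526

19.9526


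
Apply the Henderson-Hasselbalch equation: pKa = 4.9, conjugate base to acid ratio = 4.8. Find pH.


pH = pKa + log10([A-]/[HA])
pH = 4.9 + log10(4.8)
pH = 5.5812

5.5812


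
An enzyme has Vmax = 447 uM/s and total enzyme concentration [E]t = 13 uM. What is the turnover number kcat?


kcat = Vmax / [E]t
kcat = 447 / 13
kcat = 34.3846 s^-1

34.3846 s^-1


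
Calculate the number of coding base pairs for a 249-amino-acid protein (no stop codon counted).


Each amino acid = 1 codon = 3 bp
bp = 249 * 3 = 747 bp

747 bp


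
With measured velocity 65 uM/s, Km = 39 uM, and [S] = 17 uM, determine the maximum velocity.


Vmax = v * (Km + [S]) / [S]
Vmax = 65 * (39 + 17) / 17
Vmax = 214.1176 uM/s

214.1176 uM/s


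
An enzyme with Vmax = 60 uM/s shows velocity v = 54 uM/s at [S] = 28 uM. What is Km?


Km = [S] * (Vmax - v) / v
Km = 28 * (60 - 54) / 54
Km = 3.1111 uM

3.1111 uM


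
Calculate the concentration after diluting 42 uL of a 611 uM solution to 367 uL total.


C2 = C1 * V1 / V2
C2 = 611 * 42 / 367
C2 = 69.9237 uM

69.9237 uM


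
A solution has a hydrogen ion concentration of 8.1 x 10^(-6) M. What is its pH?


pH = -log10([H+])
pH = -log10(8.1 x 10^(-6))
pH = 5.0915

5.0915


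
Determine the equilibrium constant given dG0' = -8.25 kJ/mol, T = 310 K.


Keq = exp(-dG0 * 1000 / (R * T))
Keq = exp(-(-8.25) * 1000 / (8.314 * 310))
Keq = 24.5565

24.5565


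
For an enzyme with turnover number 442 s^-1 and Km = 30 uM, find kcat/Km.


Catalytic efficiency = kcat / Km
= 442 / 30
= 14.7333 uM^-1*s^-1

14.7333 uM^-1*s^-1


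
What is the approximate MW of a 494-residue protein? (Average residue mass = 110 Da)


MW = n_residues * 110 Da
MW = 494 * 110
MW = 54340 Da

54340 Da


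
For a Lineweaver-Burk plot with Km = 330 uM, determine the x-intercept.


x-intercept = -1/Km
= -1/330
= -0.003 1/uM

-0.003 1/uM


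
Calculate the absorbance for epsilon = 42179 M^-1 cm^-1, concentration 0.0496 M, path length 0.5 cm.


A = epsilon * c * l
A = 42179 * 0.0496 * 0.5
A = 1046.0392

1046.0392


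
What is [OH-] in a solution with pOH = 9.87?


[OH-] = 10^(-pOH)
[OH-] = 10^(-9.87)
[OH-] = 1.349e-10 M

1.349e-10 M


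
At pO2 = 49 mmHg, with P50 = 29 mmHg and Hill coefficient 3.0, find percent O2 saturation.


Y = pO2^n / (P50^n + pO2^n)
Y = 49^3.0 / (29^3.0 + 49^3.0)
Y = 82.83%

82.83%


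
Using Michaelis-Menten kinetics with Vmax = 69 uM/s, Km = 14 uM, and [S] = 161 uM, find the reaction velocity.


v = Vmax * [S] / (Km + [S])
v = 69 * 161 / (14 + 161)
v = 63.48 uM/s

63.48 uM/s


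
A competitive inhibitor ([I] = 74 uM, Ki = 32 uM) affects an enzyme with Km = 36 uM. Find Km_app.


Km_app = Km * (1 + [I]/Ki)
Km_app = 36 * (1 + 74/32)
Km_app = 119.25 uM

119.25 uM


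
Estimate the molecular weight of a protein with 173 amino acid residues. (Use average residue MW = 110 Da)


MW = n_residues * 110 Da
MW = 173 * 110
MW = 19030 Da

19030 Da


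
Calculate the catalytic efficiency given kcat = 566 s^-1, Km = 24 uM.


Catalytic efficiency = kcat / Km
= 566 / 24
= 23.5833 uM^-1*s^-1

23.5833 uM^-1*s^-1


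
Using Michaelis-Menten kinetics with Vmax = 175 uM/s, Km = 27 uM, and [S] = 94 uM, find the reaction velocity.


v = Vmax * [S] / (Km + [S])
v = 175 * 94 / (27 + 94)
v = 135.9504 uM/s

135.9504 uM/s


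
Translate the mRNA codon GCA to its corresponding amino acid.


Standard genetic code lookup.
Codon GCA -> Ala

Ala


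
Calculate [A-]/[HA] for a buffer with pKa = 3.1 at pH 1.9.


[A-]/[HA] = 10^(pH - pKa)
= 10^(1.9 - 3.1)
= 0.0631

0.0631


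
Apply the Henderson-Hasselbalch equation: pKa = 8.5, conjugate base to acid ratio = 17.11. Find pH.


pH = pKa + log10([A-]/[HA])
pH = 8.5 + log10(17.11)
pH = 9.7333

9.7333


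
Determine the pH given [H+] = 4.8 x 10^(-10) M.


pH = -log10([H+])
pH = -log10(4.8 x 10^(-10))
pH = 9.3188

9.3188


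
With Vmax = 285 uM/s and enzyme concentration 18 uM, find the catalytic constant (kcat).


kcat = Vmax / [E]t
kcat = 285 / 18
kcat = 15.8333 s^-1

15.8333 s^-1


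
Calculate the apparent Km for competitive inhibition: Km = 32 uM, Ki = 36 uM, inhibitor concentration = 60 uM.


Km_app = Km * (1 + [I]/Ki)
Km_app = 32 * (1 + 60/36)
Km_app = 85.3333 uM

85.3333 uM


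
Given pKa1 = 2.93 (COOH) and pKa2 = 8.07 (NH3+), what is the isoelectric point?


pI = (pKa1 + pKa2) / 2
pI = (2.93 + 8.07) / 2
pI = 5.5

5.5


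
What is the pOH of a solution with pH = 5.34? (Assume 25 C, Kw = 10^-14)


pOH = 14 - pH
pOH = 14 - 5.34
pOH = 8.66

8.66


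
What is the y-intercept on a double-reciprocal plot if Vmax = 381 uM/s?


y-intercept = 1/Vmax
= 1/381
= 0.0026 s/uM

0.0026 s/uM


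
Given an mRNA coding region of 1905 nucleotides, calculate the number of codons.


codons = nucleotides / 3
codons = 1905 / 3 = 635

635


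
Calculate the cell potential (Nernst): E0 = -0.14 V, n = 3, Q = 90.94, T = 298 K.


E = E0 - (RT/nF) * ln(Q)
E = -0.14 - (8.314 * 298 / (3 * 96485)) * ln(90.94)
E = -0.1786 V

-0.1786 V


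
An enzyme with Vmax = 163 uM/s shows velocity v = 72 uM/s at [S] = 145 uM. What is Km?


Km = [S] * (Vmax - v) / v
Km = 145 * (163 - 72) / 72
Km = 183.2639 uM

183.2639 uM


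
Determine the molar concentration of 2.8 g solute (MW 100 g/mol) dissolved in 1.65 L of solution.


C = (mass / MW) / volume
C = (2.8 / 100) / 1.65
C = 0.017 M

0.017 M


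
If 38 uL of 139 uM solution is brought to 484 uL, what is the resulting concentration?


C2 = C1 * V1 / V2
C2 = 139 * 38 / 484
C2 = 10.9132 uM

10.9132 uM


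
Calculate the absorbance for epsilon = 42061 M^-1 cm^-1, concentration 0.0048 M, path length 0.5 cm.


A = epsilon * c * l
A = 42061 * 0.0048 * 0.5
A = 100.9464

100.9464


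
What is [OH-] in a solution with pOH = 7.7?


[OH-] = 10^(-pOH)
[OH-] = 10^(-7.7)
[OH-] = 1.995e-08 M

1.995e-08 M


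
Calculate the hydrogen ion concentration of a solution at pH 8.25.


[H+] = 10^(-pH)
[H+] = 10^(-8.25)
[H+] = 5.623e-09 M

5.623e-09 M


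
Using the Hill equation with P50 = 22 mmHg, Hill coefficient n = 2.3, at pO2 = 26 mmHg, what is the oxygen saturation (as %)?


Y = pO2^n / (P50^n + pO2^n)
Y = 26^2.3 / (22^2.3 + 26^2.3)
Y = 59.49%

59.49%


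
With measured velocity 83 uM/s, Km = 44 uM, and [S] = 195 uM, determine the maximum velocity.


Vmax = v * (Km + [S]) / [S]
Vmax = 83 * (44 + 195) / 195
Vmax = 101.7282 uM/s

101.7282 uM/s


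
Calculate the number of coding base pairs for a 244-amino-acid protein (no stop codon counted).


Each amino acid = 1 codon = 3 bp
bp = 244 * 3 = 732 bp

732 bp


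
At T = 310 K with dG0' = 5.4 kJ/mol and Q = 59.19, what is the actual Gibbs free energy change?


dG = dG0' + RT * ln(Q) / 1000
dG = 5.4 + 8.314 * 310 * ln(59.19) / 1000
dG = 15.9175 kJ/mol

15.9175 kJ/mol


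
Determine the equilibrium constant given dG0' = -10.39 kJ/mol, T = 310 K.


Keq = exp(-dG0 * 1000 / (R * T))
Keq = exp(-(-10.39) * 1000 / (8.314 * 310))
Keq = 56.3334

56.3334


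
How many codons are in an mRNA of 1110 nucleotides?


codons = nucleotides / 3
codons = 1110 / 3 = 370

370


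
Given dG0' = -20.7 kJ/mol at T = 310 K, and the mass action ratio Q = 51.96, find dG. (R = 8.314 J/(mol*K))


dG = dG0' + RT * ln(Q) / 1000
dG = -20.7 + 8.314 * 310 * ln(51.96) / 1000
dG = -10.5183 kJ/mol

-10.5183 kJ/mol


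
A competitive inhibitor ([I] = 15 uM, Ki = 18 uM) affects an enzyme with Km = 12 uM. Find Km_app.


Km_app = Km * (1 + [I]/Ki)
Km_app = 12 * (1 + 15/18)
Km_app = 22.0 uM

22.0 uM


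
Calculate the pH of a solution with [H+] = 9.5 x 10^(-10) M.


pH = -log10([H+])
pH = -log10(9.5 x 10^(-10))
pH = 9.0223

9.0223


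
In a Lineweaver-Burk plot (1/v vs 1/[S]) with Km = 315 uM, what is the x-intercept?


x-intercept = -1/Km
= -1/315
= -0.0032 1/uM

-0.0032 1/uM


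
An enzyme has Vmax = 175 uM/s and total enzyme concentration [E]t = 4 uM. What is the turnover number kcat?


kcat = Vmax / [E]t
kcat = 175 / 4
kcat = 43.75 s^-1

43.75 s^-1


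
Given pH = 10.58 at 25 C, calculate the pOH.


pOH = 14 - pH
pOH = 14 - 10.58
pOH = 3.42

3.42


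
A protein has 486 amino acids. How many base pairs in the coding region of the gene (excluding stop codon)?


Each amino acid = 1 codon = 3 bp
bp = 486 * 3 = 1458 bp

1458 bp


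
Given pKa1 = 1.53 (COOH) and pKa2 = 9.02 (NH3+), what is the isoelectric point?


pI = (pKa1 + pKa2) / 2
pI = (1.53 + 9.02) / 2
pI = 5.275

5.275


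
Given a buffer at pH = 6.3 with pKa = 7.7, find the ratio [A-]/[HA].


[A-]/[HA] = 10^(pH - pKa)
= 10^(6.3 - 7.7)
= 0.0398

0.0398


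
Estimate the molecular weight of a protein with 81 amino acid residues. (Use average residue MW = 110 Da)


MW = n_residues * 110 Da
MW = 81 * 110
MW = 8910 Da

8910 Da


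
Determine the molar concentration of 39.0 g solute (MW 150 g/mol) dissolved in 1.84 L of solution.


C = (mass / MW) / volume
C = (39.0 / 150) / 1.84
C = 0.1413 M

0.1413 M


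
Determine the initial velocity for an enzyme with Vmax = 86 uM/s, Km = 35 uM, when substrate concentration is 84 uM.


v = Vmax * [S] / (Km + [S])
v = 86 * 84 / (35 + 84)
v = 60.7059 uM/s

60.7059 uM/s


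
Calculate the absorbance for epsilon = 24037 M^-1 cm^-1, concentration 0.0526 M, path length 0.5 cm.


A = epsilon * c * l
A = 24037 * 0.0526 * 0.5
A = 632.1731

632.1731


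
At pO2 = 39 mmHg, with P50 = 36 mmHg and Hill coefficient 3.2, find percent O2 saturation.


Y = pO2^n / (P50^n + pO2^n)
Y = 39^3.2 / (36^3.2 + 39^3.2)
Y = 56.37%

56.37%


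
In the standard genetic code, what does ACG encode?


Standard genetic code lookup.
Codon ACG -> Thr

Thr


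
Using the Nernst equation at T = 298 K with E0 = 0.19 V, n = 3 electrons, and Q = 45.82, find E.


E = E0 - (RT/nF) * ln(Q)
E = 0.19 - (8.314 * 298 / (3 * 96485)) * ln(45.82)
E = 0.1573 V

0.1573 V


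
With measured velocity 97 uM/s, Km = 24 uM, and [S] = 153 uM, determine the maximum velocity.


Vmax = v * (Km + [S]) / [S]
Vmax = 97 * (24 + 153) / 153
Vmax = 112.2157 uM/s

112.2157 uM/s


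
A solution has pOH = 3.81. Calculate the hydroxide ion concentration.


[OH-] = 10^(-pOH)
[OH-] = 10^(-3.81)
[OH-] = 1.549e-04 M

1.549e-04 M


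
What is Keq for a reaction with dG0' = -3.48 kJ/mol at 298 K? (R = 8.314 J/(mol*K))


Keq = exp(-dG0 * 1000 / (R * T))
Keq = exp(-(-3.48) * 1000 / (8.314 * 298))
Keq = 4.0739

4.0739


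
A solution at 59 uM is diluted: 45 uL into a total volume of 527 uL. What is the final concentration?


C2 = C1 * V1 / V2
C2 = 59 * 45 / 527
C2 = 5.038 uM

5.038 uM


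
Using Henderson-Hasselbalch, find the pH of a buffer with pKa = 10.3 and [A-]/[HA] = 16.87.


pH = pKa + log10([A-]/[HA])
pH = 10.3 + log10(16.87)
pH = 11.5271

11.5271


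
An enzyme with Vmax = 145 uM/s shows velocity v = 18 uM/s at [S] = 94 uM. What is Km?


Km = [S] * (Vmax - v) / v
Km = 94 * (145 - 18) / 18
Km = 663.2222 uM

663.2222 uM


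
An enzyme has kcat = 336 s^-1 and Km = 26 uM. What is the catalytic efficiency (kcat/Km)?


Catalytic efficiency = kcat / Km
= 336 / 26
= 12.9231 uM^-1*s^-1

12.9231 uM^-1*s^-1


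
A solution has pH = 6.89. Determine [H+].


[H+] = 10^(-pH)
[H+] = 10^(-6.89)
[H+] = 1.288e-07 M

1.288e-07 M


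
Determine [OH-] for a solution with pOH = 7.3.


[OH-] = 10^(-pOH)
[OH-] = 10^(-7.3)
[OH-] = 5.012e-08 M

5.012e-08 M


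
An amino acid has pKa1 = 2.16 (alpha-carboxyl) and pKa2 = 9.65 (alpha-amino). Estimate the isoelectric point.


pI = (pKa1 + pKa2) / 2
pI = (2.16 + 9.65) / 2
pI = 5.905

5.905


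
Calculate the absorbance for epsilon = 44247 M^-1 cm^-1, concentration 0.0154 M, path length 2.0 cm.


A = epsilon * c * l
A = 44247 * 0.0154 * 2.0
A = 1362.8076

1362.8076


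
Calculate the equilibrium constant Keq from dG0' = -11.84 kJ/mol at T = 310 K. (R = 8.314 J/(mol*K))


Keq = exp(-dG0 * 1000 / (R * T))
Keq = exp(-(-11.84) * 1000 / (8.314 * 310))
Keq = 98.8777

98.8777


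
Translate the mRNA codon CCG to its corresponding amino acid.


Standard genetic code lookup.
Codon CCG -> Pro

Pro


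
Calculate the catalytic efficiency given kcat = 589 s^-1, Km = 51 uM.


Catalytic efficiency = kcat / Km
= 589 / 51
= 11.549 uM^-1*s^-1

11.549 uM^-1*s^-1


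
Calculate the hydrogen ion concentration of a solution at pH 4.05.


[H+] = 10^(-pH)
[H+] = 10^(-4.05)
[H+] = 8.913e-05 M

8.913e-05 M


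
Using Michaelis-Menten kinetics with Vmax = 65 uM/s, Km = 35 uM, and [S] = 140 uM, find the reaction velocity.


v = Vmax * [S] / (Km + [S])
v = 65 * 140 / (35 + 140)
v = 52.0 uM/s

52.0 uM/s


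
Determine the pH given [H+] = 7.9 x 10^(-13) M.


pH = -log10([H+])
pH = -log10(7.9 x 10^(-13))
pH = 12.1024

12.1024


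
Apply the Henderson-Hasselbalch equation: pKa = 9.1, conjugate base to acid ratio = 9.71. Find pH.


pH = pKa + log10([A-]/[HA])
pH = 9.1 + log10(9.71)
pH = 10.0872

10.0872


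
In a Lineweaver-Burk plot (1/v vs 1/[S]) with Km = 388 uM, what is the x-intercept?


x-intercept = -1/Km
= -1/388
= -0.0026 1/uM

-0.0026 1/uM


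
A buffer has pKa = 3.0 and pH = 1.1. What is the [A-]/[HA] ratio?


[A-]/[HA] = 10^(pH - pKa)
= 10^(1.1 - 3.0)
= 0.0126

0.0126


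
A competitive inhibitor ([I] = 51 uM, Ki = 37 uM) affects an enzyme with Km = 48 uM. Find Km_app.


Km_app = Km * (1 + [I]/Ki)
Km_app = 48 * (1 + 51/37)
Km_app = 114.1622 uM

114.1622 uM


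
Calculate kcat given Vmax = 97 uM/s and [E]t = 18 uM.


kcat = Vmax / [E]t
kcat = 97 / 18
kcat = 5.3889 s^-1

5.3889 s^-1


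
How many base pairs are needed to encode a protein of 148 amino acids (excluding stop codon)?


Each amino acid = 1 codon = 3 bp
bp = 148 * 3 = 444 bp

444 bp


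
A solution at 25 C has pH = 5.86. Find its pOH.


pOH = 14 - pH
pOH = 14 - 5.86
pOH = 8.14

8.14


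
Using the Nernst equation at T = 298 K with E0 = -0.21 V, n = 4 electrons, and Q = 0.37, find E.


E = E0 - (RT/nF) * ln(Q)
E = -0.21 - (8.314 * 298 / (4 * 96485)) * ln(0.37)
E = -0.2036 V

-0.2036 V


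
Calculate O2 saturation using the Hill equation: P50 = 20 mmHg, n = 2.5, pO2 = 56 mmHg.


Y = pO2^n / (P50^n + pO2^n)
Y = 56^2.5 / (20^2.5 + 56^2.5)
Y = 92.92%

92.92%


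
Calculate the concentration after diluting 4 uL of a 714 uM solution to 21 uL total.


C2 = C1 * V1 / V2
C2 = 714 * 4 / 21
C2 = 136.0 uM

136.0 uM


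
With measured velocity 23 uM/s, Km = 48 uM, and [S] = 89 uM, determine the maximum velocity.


Vmax = v * (Km + [S]) / [S]
Vmax = 23 * (48 + 89) / 89
Vmax = 35.4045 uM/s

35.4045 uM/s


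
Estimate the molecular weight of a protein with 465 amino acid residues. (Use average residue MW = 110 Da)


MW = n_residues * 110 Da
MW = 465 * 110
MW = 51150 Da

51150 Da


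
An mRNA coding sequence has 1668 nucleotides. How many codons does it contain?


codons = nucleotides / 3
codons = 1668 / 3 = 556

556


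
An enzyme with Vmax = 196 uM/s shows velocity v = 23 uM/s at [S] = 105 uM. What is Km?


Km = [S] * (Vmax - v) / v
Km = 105 * (196 - 23) / 23
Km = 789.7826 uM

789.7826 uM


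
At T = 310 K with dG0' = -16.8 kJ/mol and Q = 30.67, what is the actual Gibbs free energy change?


dG = dG0' + RT * ln(Q) / 1000
dG = -16.8 + 8.314 * 310 * ln(30.67) / 1000
dG = -7.977 kJ/mol

-7.977 kJ/mol


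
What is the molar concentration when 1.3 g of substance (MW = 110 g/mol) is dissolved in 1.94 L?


C = (mass / MW) / volume
C = (1.3 / 110) / 1.94
C = 0.0061 M

0.0061 M


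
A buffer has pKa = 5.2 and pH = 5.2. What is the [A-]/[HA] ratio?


[A-]/[HA] = 10^(pH - pKa)
= 10^(5.2 - 5.2)
= 1.0

1.0


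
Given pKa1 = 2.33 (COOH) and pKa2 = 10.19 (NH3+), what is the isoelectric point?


pI = (pKa1 + pKa2) / 2
pI = (2.33 + 10.19) / 2
pI = 6.26

6.26


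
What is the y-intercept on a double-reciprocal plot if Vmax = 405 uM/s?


y-intercept = 1/Vmax
= 1/405
= 0.0025 s/uM

0.0025 s/uM


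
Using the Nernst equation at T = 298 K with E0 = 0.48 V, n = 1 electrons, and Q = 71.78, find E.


E = E0 - (RT/nF) * ln(Q)
E = 0.48 - (8.314 * 298 / (1 * 96485)) * ln(71.78)
E = 0.3703 V

0.3703 V


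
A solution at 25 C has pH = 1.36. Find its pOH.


pOH = 14 - pH
pOH = 14 - 1.36
pOH = 12.64

12.64


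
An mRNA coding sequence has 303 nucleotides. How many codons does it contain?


codons = nucleotides / 3
codons = 303 / 3 = 101

101


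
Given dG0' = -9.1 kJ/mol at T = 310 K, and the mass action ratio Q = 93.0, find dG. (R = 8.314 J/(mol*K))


dG = dG0' + RT * ln(Q) / 1000
dG = -9.1 + 8.314 * 310 * ln(93.0) / 1000
dG = 2.582 kJ/mol

2.582 kJ/mol


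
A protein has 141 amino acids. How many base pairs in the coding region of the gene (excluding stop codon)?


Each amino acid = 1 codon = 3 bp
bp = 141 * 3 = 423 bp

423 bp


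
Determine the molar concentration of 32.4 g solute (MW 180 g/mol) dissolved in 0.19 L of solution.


C = (mass / MW) / volume
C = (32.4 / 180) / 0.19
C = 0.9474 M

0.9474 M


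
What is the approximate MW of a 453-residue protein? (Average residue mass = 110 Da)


MW = n_residues * 110 Da
MW = 453 * 110
MW = 49830 Da

49830 Da


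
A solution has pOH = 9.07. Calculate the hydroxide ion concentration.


[OH-] = 10^(-pOH)
[OH-] = 10^(-9.07)
[OH-] = 8.511e-10 M

8.511e-10 M


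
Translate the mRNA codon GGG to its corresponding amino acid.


Standard genetic code lookup.
Codon GGG -> Gly

Gly


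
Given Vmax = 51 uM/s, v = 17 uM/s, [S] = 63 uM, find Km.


Km = [S] * (Vmax - v) / v
Km = 63 * (51 - 17) / 17
Km = 126.0 uM

126.0 uM


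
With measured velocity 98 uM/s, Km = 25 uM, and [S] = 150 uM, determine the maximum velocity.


Vmax = v * (Km + [S]) / [S]
Vmax = 98 * (25 + 150) / 150
Vmax = 114.3333 uM/s

114.3333 uM/s


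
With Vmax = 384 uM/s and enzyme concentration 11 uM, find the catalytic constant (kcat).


kcat = Vmax / [E]t
kcat = 384 / 11
kcat = 34.9091 s^-1

34.9091 s^-1


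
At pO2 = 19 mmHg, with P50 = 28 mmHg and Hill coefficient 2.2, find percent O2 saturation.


Y = pO2^n / (P50^n + pO2^n)
Y = 19^2.2 / (28^2.2 + 19^2.2)
Y = 29.88%

29.88%


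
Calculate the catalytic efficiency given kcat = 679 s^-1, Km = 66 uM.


Catalytic efficiency = kcat / Km
= 679 / 66
= 10.2879 uM^-1*s^-1

10.2879 uM^-1*s^-1


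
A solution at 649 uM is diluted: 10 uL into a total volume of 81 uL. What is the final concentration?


C2 = C1 * V1 / V2
C2 = 649 * 10 / 81
C2 = 80.1235 uM

80.1235 uM


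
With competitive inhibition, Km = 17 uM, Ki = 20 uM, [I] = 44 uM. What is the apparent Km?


Km_app = Km * (1 + [I]/Ki)
Km_app = 17 * (1 + 44/20)
Km_app = 54.4 uM

54.4 uM


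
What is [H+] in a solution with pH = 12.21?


[H+] = 10^(-pH)
[H+] = 10^(-12.21)
[H+] = 6.166e-13 M

6.166e-13 M
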